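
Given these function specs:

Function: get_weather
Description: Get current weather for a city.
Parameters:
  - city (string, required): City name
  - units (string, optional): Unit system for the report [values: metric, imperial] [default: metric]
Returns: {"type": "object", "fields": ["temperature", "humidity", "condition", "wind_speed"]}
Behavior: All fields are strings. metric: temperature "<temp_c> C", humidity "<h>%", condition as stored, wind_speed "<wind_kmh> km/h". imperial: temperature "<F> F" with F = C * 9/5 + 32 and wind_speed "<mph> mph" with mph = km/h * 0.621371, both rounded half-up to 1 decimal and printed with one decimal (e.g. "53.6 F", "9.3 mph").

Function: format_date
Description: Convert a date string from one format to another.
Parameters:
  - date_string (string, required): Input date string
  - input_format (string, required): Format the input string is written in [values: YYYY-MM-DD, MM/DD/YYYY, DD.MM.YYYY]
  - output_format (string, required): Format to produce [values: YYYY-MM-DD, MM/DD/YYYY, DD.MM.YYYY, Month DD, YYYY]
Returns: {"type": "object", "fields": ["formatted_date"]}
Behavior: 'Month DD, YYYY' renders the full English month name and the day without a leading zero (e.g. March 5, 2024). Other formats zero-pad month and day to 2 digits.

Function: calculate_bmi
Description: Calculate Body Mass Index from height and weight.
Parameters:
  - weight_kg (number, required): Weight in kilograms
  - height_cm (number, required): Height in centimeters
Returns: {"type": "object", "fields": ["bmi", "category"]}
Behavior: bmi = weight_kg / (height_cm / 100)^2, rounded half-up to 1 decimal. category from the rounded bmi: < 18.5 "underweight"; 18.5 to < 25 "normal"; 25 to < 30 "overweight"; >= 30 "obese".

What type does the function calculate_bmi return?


The calculate_bmi spec declares Returns: {"type": "object", "fields": ["bmi", "category"]}
Type:
object


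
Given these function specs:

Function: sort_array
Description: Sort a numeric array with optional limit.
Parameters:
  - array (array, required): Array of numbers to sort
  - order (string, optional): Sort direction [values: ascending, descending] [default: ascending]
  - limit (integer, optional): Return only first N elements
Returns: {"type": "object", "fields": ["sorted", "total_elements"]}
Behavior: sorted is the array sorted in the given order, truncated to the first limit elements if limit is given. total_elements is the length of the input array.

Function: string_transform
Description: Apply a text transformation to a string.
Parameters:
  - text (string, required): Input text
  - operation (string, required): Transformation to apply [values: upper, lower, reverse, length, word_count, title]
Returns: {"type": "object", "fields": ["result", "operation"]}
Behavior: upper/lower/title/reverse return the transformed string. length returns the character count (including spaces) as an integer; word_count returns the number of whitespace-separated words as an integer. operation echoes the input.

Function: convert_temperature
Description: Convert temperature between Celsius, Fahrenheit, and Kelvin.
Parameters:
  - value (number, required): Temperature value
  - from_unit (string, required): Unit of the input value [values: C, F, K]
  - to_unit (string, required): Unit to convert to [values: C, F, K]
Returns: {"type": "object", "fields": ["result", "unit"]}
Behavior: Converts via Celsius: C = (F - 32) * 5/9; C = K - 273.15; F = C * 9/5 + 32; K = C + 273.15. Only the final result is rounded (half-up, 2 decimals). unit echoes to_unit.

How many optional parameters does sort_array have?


Parameters of sort_array: array (required), order (optional), limit (optional)
Optional count:
2


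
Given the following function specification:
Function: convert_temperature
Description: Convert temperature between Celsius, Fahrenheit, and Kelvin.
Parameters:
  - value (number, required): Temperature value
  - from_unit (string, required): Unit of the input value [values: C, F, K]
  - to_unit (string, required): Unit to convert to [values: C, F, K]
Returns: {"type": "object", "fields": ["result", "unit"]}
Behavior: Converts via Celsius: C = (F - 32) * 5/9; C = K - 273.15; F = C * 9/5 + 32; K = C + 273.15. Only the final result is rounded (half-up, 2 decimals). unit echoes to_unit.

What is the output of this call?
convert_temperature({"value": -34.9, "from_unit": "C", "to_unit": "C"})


Input already in C: -34.9
Target is C: -34.9
Round to 2 decimals: -34.9
Output:
{"result": -34.9, "unit": "C"}


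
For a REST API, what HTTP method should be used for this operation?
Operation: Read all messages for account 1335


GET = read, POST = create, PUT = update/replace, DELETE = remove
This operation is a read.
GET


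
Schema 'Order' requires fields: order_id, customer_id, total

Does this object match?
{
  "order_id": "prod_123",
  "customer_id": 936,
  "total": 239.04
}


Checking required fields... All present.
Valid - all required fields present


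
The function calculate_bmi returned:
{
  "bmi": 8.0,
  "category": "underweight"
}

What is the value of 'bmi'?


8.0


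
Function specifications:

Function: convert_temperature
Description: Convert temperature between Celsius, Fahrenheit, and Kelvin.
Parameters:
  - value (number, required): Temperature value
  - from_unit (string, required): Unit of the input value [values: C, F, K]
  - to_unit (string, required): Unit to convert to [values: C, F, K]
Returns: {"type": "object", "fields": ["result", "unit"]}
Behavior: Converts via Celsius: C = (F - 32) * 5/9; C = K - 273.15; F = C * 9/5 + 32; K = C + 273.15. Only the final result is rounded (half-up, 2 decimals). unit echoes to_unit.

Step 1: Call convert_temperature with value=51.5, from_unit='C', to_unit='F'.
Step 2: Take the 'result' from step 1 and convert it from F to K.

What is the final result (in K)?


Step 1: convert_temperature(value=51.5, from_unit=C, to_unit=F)
  Input already in C: 51.5
  To F: 51.5 * 9/5 + 32 = 124.7
  Round to 2 decimals: 124.7
  -> result = 124.7 F
Step 2: convert_temperature(value=124.7, from_unit=F, to_unit=K)
  To C: (124.7 - 32) * 5/9 = 51.5
  To K: 51.5 + 273.15 = 324.65
  Round to 2 decimals: 324.65
  -> result = 324.65 K
324.65 K


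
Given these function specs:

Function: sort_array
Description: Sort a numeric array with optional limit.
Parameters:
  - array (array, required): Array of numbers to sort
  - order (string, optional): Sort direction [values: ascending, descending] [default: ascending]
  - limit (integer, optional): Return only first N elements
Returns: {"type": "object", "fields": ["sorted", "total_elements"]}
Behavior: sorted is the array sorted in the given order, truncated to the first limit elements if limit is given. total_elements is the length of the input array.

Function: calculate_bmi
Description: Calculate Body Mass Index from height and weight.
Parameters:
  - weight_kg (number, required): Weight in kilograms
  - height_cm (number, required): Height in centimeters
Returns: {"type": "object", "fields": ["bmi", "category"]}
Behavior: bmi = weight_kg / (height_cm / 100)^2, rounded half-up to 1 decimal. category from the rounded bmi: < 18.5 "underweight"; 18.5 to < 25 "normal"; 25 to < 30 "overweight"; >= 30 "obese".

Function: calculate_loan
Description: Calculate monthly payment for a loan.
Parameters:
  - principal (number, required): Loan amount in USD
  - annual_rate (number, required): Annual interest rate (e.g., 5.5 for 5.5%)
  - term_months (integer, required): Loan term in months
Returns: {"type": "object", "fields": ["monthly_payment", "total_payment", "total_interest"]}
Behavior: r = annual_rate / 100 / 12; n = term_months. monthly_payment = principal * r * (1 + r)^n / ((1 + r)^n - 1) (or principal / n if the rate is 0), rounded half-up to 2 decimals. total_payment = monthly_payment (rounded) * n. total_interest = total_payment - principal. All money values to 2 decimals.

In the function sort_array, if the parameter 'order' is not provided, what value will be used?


The sort_array spec declares:
  - order (string, optional): Sort direction [values: ascending, descending] [default: ascending]
Default:
ascending


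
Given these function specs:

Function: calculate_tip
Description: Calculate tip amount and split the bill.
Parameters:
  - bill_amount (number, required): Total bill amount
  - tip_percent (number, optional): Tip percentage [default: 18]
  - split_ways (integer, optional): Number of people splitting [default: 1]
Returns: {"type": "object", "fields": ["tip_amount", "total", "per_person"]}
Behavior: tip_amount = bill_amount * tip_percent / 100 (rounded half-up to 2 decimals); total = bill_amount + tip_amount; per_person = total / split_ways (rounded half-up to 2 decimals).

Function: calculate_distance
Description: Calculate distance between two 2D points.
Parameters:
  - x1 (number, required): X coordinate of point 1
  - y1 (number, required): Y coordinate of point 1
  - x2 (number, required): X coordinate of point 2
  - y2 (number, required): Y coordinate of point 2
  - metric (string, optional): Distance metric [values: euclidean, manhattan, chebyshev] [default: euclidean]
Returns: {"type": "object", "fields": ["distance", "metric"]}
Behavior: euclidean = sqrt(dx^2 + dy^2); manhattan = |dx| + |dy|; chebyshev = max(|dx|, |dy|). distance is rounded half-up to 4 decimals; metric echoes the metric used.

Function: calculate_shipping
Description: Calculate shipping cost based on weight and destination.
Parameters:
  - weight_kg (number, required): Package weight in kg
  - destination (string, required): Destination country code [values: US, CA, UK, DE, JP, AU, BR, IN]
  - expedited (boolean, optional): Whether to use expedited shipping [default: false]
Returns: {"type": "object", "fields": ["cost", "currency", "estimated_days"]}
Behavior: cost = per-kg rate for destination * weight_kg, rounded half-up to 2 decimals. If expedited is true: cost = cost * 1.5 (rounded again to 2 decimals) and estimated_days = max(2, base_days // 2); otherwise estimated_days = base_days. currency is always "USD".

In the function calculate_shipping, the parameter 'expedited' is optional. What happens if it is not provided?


The calculate_shipping spec declares:
  - expedited (boolean, optional): Whether to use expedited shipping [default: false]
It defaults to false


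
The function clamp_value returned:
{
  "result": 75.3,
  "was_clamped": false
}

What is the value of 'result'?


75.3


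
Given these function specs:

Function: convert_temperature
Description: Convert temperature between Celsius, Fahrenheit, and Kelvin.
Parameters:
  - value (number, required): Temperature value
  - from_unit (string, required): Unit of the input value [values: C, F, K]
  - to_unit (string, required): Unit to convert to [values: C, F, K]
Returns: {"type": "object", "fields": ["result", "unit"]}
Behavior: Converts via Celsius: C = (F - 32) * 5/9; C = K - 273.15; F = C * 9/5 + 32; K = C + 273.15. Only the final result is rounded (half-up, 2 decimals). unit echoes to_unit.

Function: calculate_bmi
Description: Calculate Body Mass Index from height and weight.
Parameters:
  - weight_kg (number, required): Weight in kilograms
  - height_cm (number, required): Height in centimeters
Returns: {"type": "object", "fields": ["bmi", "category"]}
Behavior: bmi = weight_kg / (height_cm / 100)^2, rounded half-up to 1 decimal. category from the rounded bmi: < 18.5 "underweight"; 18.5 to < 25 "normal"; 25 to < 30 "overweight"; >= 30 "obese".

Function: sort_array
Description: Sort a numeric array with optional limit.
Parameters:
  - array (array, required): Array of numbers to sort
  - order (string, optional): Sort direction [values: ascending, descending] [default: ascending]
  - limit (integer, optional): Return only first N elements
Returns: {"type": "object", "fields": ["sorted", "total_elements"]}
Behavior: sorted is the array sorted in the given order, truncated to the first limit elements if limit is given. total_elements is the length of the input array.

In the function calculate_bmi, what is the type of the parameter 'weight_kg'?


The calculate_bmi spec declares:
  - weight_kg (number, required): Weight in kilograms
Type:
number


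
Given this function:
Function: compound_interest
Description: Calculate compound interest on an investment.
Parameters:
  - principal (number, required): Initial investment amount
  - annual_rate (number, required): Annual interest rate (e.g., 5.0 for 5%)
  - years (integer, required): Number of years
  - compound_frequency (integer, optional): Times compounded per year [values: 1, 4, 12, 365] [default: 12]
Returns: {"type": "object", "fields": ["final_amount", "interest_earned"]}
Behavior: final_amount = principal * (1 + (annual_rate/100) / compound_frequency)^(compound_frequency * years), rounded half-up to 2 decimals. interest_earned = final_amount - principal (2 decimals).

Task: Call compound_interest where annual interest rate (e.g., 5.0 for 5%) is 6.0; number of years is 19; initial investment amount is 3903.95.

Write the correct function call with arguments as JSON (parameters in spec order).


Mapping each described value to its parameter name:
  'Annual interest rate (e.g., 5.0 for 5%)' -> annual_rate = 6.0
  'Number of years' -> years = 19
  'Initial investment amount' -> principal = 3903.95
compound_interest({"principal": 3903.95, "annual_rate": 6.0, "years": 19})


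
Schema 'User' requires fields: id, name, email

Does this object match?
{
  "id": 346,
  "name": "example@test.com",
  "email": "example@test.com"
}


Checking required fields... All present.
Valid - all required fields present


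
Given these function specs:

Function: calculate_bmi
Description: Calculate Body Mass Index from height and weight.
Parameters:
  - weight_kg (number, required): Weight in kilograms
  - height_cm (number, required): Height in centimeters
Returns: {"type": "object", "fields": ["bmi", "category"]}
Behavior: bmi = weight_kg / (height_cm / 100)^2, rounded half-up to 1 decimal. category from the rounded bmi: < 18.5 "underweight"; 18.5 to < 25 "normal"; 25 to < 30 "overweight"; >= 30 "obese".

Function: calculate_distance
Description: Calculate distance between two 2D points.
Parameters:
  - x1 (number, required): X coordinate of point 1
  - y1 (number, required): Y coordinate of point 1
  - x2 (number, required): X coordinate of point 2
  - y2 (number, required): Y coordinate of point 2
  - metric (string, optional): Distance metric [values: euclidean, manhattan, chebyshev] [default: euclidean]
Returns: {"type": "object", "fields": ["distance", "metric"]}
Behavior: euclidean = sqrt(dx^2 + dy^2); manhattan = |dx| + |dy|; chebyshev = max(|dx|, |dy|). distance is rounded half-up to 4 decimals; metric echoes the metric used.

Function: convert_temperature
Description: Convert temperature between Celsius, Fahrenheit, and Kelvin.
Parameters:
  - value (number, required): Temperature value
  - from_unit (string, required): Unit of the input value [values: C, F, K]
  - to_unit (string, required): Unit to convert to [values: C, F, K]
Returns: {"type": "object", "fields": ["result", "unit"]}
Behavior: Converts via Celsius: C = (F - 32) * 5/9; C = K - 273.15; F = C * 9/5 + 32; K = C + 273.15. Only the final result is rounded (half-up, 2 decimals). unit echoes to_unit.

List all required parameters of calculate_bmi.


Parameters of calculate_bmi and their required/optional flag:
  weight_kg: required
  height_cm: required
height_cm, weight_kg


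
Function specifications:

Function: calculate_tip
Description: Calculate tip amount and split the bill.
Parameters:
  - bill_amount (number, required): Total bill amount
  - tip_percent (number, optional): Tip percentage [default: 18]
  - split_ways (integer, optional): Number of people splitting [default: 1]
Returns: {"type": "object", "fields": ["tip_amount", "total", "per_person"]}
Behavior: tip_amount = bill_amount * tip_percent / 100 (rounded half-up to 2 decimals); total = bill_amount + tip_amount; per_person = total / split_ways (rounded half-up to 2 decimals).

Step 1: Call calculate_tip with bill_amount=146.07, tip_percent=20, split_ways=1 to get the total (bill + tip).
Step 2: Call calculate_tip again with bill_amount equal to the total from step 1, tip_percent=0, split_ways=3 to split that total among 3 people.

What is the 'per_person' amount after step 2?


Step 1: calculate_tip(bill_amount=146.07, tip_percent=20, split_ways=1)
  tip_amount = 146.07 * 20/100 = 29.214 -> 29.21
  total = 146.07 + 29.21 = 175.28
  per_person = 175.28 / 1 = 175.28 -> 175.28
  -> total = 175.28
Step 2: calculate_tip(bill_amount=175.28, tip_percent=0, split_ways=3)
  tip_amount = 175.28 * 0/100 = 0 -> 0.00
  total = 175.28 + 0.00 = 175.28
  per_person = 175.28 / 3 = 58.426667 -> 58.43
  -> per_person = 58.43
$58.43


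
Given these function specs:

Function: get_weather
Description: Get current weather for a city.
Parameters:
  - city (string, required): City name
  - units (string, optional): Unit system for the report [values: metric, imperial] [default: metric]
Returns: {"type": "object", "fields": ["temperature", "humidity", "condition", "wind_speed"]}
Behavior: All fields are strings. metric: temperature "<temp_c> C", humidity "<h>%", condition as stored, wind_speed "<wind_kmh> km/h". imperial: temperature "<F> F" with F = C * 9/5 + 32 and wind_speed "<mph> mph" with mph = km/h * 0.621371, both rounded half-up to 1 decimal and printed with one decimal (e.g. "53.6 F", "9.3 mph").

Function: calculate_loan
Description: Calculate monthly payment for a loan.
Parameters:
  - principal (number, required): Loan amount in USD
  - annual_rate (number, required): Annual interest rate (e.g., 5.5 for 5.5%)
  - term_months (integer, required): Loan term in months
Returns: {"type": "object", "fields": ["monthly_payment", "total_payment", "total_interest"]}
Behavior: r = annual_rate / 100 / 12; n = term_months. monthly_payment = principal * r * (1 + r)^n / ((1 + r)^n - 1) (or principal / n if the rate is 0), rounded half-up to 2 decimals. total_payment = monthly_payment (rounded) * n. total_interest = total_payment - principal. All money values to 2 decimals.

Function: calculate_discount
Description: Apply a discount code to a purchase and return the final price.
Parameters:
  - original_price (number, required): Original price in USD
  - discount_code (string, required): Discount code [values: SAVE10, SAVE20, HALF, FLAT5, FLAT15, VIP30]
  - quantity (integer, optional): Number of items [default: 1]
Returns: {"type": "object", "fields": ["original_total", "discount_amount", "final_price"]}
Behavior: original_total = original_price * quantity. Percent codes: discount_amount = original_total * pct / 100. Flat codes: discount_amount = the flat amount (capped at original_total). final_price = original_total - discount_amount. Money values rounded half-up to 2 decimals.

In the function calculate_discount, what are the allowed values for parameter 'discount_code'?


The calculate_discount spec declares:
  - discount_code (string, required): Discount code [values: SAVE10, SAVE20, HALF, FLAT5, FLAT15, VIP30]
Allowed values:
SAVE10, SAVE20, HALF, FLAT5, FLAT15, VIP30


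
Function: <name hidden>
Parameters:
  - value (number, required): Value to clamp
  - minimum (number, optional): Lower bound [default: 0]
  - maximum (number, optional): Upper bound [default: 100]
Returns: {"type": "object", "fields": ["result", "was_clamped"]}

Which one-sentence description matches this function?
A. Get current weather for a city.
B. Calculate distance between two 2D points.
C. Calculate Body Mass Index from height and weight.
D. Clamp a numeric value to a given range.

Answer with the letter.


Parameters value, minimum, maximum and return ["result", "was_clamped"] fit: Clamp a numeric value to a given range.
D


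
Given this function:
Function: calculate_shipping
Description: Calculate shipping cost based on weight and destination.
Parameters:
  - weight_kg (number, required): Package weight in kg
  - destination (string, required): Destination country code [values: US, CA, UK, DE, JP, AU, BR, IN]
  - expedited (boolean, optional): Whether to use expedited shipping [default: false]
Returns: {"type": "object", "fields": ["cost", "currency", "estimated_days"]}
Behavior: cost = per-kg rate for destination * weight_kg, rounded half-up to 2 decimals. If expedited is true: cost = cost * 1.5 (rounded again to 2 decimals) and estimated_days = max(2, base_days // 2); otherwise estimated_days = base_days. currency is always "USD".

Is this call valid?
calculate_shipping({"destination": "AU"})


Checking required parameters...
Missing required parameter: weight_kg
Invalid - missing required parameter 'weight_kg'


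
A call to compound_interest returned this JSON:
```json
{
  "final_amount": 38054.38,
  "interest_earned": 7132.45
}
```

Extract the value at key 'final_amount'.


38054.38


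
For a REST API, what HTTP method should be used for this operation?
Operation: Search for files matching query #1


GET = read, POST = create, PUT = update/replace, DELETE = remove
This operation is a read.
GET


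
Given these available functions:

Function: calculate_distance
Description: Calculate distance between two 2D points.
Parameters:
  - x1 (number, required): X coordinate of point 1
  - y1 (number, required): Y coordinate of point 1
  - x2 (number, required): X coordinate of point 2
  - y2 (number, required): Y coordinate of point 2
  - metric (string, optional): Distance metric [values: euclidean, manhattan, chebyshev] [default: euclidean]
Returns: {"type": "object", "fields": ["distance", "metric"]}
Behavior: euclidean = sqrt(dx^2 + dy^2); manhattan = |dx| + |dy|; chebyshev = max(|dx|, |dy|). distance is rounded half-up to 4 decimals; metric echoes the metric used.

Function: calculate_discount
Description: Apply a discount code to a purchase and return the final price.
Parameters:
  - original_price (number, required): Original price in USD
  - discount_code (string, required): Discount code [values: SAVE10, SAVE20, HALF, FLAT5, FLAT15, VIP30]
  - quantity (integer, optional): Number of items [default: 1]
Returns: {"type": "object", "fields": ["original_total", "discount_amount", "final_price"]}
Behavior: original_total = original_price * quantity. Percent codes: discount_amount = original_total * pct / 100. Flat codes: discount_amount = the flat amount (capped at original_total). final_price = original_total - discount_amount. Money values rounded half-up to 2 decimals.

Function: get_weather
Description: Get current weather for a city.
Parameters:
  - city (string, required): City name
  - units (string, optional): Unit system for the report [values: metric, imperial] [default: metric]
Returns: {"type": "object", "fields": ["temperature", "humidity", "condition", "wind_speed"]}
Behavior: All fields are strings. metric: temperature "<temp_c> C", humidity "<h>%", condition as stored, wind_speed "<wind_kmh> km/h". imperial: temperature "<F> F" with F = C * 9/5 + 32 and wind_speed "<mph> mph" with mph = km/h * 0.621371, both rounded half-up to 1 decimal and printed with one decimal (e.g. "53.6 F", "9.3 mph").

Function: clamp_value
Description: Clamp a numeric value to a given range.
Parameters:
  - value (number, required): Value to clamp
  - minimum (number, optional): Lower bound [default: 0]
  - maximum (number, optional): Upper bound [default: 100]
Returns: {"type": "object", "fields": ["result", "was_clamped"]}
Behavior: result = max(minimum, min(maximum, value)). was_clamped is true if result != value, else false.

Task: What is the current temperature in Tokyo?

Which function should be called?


The task needs a function whose description is: Get current weather for a city.
get_weather


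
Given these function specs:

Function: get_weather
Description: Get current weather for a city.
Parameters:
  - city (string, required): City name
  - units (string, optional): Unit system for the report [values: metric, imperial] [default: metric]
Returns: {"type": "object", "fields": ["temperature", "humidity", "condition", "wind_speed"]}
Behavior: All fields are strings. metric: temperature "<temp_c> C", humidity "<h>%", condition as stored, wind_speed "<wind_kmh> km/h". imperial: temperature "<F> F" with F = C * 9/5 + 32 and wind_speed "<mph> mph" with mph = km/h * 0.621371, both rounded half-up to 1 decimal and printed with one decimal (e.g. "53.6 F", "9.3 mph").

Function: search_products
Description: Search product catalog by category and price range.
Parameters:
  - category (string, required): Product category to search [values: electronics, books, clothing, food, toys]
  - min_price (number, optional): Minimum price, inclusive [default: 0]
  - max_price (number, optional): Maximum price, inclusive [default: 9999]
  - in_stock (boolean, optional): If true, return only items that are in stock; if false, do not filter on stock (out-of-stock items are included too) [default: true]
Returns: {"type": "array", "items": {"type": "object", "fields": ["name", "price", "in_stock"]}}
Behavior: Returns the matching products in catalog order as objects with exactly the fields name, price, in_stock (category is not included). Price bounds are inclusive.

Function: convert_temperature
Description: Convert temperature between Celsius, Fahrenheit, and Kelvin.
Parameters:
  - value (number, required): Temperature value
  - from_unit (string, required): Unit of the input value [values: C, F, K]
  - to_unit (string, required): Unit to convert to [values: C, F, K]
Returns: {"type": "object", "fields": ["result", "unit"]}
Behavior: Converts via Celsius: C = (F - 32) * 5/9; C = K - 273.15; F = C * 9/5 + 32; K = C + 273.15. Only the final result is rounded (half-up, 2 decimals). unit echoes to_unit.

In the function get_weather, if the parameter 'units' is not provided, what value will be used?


The get_weather spec declares:
  - units (string, optional): Unit system for the report [values: metric, imperial] [default: metric]
Default:
metric


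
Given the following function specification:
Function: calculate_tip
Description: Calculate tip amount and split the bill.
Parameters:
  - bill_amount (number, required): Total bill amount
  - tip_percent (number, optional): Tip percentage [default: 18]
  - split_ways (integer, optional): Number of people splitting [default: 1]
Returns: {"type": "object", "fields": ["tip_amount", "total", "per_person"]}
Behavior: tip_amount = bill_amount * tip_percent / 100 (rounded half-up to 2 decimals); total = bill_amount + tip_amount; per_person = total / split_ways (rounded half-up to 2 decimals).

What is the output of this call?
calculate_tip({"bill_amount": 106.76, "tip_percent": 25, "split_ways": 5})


tip_amount = 106.76 * 25/100 = 26.69 -> 26.69
total = 106.76 + 26.69 = 133.45
per_person = 133.45 / 5 = 26.69 -> 26.69
Output:
{"tip_amount": 26.69, "total": 133.45, "per_person": 26.69}


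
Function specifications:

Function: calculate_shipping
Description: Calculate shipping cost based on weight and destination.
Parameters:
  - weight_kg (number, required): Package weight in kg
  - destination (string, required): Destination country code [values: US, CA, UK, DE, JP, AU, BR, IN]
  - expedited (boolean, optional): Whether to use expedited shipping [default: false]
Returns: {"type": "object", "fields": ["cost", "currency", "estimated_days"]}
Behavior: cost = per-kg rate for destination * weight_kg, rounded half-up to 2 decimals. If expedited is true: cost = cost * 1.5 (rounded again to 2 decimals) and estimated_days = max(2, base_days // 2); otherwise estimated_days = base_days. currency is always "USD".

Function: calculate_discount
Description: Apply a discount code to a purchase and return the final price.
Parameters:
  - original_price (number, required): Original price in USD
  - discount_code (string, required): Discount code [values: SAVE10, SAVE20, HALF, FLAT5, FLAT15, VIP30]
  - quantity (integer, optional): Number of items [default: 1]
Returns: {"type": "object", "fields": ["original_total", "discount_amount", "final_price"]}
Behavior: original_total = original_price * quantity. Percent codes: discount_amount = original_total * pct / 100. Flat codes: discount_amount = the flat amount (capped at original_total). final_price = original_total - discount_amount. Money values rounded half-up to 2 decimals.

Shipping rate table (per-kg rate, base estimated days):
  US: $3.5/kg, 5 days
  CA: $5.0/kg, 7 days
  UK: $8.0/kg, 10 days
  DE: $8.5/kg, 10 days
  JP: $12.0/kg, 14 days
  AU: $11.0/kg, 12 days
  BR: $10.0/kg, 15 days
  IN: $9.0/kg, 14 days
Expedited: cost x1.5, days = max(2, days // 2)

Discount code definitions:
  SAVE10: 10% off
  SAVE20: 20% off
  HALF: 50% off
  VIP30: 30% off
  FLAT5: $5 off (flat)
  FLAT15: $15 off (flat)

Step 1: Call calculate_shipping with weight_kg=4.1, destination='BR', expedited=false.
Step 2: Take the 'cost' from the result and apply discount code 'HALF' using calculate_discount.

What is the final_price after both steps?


Step 1: calculate_shipping(weight_kg=4.1, destination=BR, expedited=false)
  Rate for BR: $10.0/kg, base 15 days
  cost = 10.0 * 4.1 = 41 -> 41.00
  expedited not set/false: estimated_days = 15
  -> cost = 41.00 USD
Step 2: calculate_discount(original_price=41.0, discount_code=HALF, quantity=1)
  original_total = 41.0 * 1 = 41.00
  HALF = 50% off: discount_amount = 41.00 * 50/100 = 20.5 -> 20.50
  final_price = 41.00 - 20.50 = 20.50
  -> final_price = 20.50
$20.50


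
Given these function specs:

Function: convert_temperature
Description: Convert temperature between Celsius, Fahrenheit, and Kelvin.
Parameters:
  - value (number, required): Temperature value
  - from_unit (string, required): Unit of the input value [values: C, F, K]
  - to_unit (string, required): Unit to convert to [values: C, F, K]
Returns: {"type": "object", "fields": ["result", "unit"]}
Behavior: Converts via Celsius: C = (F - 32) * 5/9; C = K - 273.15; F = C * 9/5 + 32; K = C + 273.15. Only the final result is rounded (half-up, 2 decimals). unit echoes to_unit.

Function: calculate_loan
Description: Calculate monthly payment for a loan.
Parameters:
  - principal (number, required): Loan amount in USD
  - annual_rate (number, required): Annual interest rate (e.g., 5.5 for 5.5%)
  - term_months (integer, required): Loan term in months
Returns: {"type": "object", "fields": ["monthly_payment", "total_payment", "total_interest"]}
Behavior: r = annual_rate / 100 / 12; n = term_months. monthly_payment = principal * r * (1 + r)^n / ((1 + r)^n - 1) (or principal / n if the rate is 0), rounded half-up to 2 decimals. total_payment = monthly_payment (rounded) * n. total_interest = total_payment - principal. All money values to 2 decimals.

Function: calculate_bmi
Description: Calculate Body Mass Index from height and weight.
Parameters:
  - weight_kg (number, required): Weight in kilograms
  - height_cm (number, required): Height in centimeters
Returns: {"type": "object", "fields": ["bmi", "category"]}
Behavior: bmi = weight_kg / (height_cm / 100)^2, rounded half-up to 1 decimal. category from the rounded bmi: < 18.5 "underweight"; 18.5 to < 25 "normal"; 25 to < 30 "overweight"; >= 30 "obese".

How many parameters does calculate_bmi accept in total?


Parameters of calculate_bmi: weight_kg (required), height_cm (required)
Total:
2


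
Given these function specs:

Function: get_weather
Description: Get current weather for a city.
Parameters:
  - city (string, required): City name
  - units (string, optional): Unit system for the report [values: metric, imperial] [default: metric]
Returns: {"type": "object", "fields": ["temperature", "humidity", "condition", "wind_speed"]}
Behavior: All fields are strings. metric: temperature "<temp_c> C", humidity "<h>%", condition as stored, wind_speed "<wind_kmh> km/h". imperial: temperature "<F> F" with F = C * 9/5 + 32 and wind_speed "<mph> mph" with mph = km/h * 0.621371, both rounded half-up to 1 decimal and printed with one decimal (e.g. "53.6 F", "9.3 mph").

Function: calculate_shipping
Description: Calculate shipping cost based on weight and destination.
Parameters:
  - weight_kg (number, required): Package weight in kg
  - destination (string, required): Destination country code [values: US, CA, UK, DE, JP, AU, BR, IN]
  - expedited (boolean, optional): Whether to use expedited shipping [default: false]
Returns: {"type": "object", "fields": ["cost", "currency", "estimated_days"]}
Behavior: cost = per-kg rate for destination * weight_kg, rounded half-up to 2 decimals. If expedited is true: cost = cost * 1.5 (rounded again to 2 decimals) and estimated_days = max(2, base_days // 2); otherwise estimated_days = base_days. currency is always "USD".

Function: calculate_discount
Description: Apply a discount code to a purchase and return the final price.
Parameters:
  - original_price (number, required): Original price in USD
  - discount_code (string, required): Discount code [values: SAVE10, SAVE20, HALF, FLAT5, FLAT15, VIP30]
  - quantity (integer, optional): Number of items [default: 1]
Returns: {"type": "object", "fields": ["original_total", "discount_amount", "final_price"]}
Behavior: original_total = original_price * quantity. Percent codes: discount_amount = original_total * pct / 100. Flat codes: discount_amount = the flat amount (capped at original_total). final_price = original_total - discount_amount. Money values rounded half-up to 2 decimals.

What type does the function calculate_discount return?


The calculate_discount spec declares Returns: {"type": "object", "fields": ["original_total", "discount_amount", "final_price"]}
Type:
object


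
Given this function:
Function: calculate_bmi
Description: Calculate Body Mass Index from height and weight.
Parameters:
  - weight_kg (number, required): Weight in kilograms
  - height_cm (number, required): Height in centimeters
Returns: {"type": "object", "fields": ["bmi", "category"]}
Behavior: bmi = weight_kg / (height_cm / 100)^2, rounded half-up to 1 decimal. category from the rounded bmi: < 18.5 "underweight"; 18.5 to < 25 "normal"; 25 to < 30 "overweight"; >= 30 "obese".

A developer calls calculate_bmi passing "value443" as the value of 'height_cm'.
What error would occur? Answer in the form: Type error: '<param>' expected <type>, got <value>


Spec: 'height_cm' is declared as number; "value443" is a string.
Type error: 'height_cm' expected number, got "value443"


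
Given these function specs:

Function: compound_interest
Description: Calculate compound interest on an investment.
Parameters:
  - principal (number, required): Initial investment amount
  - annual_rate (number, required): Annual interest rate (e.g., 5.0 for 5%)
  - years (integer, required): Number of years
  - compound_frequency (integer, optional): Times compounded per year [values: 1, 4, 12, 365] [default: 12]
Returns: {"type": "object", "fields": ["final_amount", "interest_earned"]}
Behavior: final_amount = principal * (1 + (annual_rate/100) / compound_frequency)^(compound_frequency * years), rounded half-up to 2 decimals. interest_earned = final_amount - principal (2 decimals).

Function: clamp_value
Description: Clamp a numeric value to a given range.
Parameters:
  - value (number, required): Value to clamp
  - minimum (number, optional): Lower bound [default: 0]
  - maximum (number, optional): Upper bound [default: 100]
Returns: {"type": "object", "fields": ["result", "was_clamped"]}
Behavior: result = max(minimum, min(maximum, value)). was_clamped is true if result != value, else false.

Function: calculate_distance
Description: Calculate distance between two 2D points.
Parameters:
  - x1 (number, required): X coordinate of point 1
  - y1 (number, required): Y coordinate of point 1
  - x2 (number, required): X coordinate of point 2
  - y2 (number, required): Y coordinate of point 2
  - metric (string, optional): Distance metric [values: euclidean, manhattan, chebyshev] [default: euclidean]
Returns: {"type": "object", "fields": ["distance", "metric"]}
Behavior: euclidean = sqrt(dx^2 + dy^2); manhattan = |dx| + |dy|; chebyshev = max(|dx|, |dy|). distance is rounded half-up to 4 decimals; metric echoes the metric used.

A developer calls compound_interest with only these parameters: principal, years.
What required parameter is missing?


Required parameters: principal, annual_rate, years
Provided: principal, years
Missing: annual_rate
annual_rate


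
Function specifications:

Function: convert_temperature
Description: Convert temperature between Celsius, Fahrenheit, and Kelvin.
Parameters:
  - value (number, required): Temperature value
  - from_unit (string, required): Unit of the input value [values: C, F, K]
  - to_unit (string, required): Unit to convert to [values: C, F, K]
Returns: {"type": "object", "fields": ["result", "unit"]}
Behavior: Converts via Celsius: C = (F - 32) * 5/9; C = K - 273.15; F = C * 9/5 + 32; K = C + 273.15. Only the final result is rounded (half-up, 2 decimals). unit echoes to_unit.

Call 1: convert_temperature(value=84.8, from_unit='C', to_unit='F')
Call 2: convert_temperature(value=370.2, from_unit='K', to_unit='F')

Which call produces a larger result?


Call 1:
  Input already in C: 84.8
  To F: 84.8 * 9/5 + 32 = 184.64
  Round to 2 decimals: 184.64
  -> 184.64 F
Call 2:
  To C: 370.2 - 273.15 = 97.05
  To F: 97.05 * 9/5 + 32 = 206.69
  Round to 2 decimals: 206.69
  -> 206.69 F
Call 2 (206.69 F)


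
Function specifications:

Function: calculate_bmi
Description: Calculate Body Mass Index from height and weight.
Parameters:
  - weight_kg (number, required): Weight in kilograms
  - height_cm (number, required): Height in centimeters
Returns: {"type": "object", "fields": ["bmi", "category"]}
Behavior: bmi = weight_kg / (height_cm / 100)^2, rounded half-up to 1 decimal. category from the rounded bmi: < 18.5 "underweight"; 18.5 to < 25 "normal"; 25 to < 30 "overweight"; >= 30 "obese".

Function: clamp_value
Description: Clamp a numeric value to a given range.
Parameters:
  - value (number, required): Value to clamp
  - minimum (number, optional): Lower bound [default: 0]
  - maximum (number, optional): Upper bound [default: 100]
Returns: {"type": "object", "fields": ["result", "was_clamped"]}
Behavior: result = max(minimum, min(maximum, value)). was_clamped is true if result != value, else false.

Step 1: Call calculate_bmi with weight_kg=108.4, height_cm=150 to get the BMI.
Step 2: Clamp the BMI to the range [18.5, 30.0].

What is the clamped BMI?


Step 1: calculate_bmi(weight_kg=108.4, height_cm=150)
  height_m = 150 / 100 = 1.5
  bmi = 108.4 / 1.5^2 = 108.4 / 2.25 = 48.177778 -> 48.2
  48.2 >= 30 -> obese
  -> bmi = 48.2
Step 2: clamp_value(value=48.2, minimum=18.5, maximum=30.0)
  result = max(18.5, min(30.0, 48.2)) = max(18.5, 30.0) = 30.0
  was_clamped = (30.0 != 48.2) = true
  -> result = 30.0
30.0


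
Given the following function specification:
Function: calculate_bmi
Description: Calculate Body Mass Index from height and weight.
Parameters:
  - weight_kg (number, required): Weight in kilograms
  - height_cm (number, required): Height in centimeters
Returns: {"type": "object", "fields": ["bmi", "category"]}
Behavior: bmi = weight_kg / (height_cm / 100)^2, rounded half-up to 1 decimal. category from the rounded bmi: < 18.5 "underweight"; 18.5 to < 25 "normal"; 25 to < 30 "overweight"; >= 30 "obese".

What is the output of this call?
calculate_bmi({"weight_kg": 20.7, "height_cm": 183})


height_m = 183 / 100 = 1.83
bmi = 20.7 / 1.83^2 = 20.7 / 3.3489 = 6.181134 -> 6.2
6.2 < 18.5 -> underweight
Output:
{"bmi": 6.2, "category": "underweight"}


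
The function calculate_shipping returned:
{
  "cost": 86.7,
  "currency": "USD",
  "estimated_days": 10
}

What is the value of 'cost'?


86.7


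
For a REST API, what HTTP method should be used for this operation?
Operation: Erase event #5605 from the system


GET = read, POST = create, PUT = update/replace, DELETE = remove
This operation is a removal.
DELETE


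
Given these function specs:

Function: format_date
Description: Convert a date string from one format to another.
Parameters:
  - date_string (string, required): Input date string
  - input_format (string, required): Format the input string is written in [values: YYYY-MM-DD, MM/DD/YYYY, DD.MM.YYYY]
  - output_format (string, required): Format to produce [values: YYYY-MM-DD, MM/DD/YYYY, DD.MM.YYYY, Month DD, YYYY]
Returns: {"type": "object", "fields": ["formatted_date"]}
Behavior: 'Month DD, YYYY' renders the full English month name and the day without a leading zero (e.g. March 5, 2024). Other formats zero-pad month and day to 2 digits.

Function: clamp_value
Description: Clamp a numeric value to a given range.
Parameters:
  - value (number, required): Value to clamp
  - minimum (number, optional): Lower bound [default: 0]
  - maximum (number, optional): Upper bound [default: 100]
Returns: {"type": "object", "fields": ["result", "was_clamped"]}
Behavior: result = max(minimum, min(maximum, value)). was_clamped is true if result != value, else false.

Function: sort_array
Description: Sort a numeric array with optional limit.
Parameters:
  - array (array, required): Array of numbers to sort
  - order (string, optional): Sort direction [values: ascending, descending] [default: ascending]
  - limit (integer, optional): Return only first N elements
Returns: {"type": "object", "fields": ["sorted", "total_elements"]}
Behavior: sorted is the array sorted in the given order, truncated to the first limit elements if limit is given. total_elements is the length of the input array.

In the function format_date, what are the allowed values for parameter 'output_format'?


The format_date spec declares:
  - output_format (string, required): Format to produce [values: YYYY-MM-DD, MM/DD/YYYY, DD.MM.YYYY, Month DD, YYYY]
Allowed values:
YYYY-MM-DD, MM/DD/YYYY, DD.MM.YYYY, Month DD, YYYY
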